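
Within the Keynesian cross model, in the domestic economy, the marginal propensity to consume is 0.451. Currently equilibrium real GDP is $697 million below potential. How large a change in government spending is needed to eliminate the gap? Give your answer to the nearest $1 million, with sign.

Spending multiplier = 1/(1 − MPC) = 1/(1 − 0.451) = 1/0.549 ≈ 1.821.
Need ΔY = +$697 million, so ΔG = ΔY/k = (+$697 million) × 0.549 ≈ +$383 million.
The government should increase government spending by $383 million.

+$383 million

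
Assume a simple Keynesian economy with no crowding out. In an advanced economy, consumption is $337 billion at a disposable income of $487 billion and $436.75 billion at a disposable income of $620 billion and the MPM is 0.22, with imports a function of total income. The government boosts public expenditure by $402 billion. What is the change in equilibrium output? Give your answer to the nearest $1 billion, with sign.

+$855 billion

MPC = ΔC/ΔYd = (436.75 − 337)/(620 − 487) = 99.75/133 = 0.75.
Government-spending multiplier = 1/(1 − c + m) = 1/(1 − 0.75 + 0.22) = 1/0.47 ≈ 2.128.
ΔY = k × ΔG = (+$402 billion) / 0.47 ≈ +$855 billion.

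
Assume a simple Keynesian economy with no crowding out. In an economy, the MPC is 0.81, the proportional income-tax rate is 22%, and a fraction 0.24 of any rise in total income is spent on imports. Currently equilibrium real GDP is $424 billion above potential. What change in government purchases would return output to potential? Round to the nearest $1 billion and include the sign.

−$258 billion

Spending multiplier = 1/(1 − c(1−t) + m) = 1/(1 − 0.81×0.78 + 0.24) = 1/0.6082 ≈ 1.644.
Need ΔY = −$424 billion, so ΔG = ΔY/k = (−$424 billion) × 0.6082 ≈ −$258 billion.
The government should cut government purchases by $258 billion.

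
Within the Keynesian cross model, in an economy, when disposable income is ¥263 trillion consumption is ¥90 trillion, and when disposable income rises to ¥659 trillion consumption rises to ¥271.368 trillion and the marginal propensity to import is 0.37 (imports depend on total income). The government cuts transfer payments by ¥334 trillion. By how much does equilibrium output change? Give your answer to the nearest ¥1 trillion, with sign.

−¥168 trillion

MPC = ΔC/ΔYd = (271.368 − 90)/(659 − 263) = 181.368/396 = 0.458.
The transfer change shifts disposable income by −¥334 trillion, so first-round consumption changes by c·ΔTR = 0.458 × (−¥334 trillion) = −¥152.972 trillion.
Expenditure multiplier = 1/(1 − c + m) = 1/(1 − 0.458 + 0.37) = 1/0.912 ≈ 1.096.
The transfer multiplier is c × k ≈ 0.502, so ΔY = k × (c·ΔTR) = (−¥152.972 trillion) / 0.912 ≈ −¥168 trillion.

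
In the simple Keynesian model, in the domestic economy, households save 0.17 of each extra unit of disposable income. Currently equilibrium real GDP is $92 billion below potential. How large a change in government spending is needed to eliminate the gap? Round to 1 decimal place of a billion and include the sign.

MPC = 1 − MPS = 1 − 0.17 = 0.83.
Spending multiplier = 1/(1 − MPC) = 1/(1 − 0.83) = 1/0.17 ≈ 5.882.
Need ΔY = +$92 billion, so ΔG = ΔY/k = (+$92 billion) × 0.17 ≈ +$15.6 billion.
The government should increase government spending by $15.6 billion.

+$15.6 billion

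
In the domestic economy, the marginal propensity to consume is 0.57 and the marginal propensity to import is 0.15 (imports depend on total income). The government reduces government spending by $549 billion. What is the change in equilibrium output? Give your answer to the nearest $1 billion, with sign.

−$947 billion

Expenditure multiplier = 1/(1 − c + m) = 1/(1 − 0.57 + 0.15) = 1/0.58 ≈ 1.724.
ΔY = k × ΔG = (−$549 billion) / 0.58 ≈ −$947 billion.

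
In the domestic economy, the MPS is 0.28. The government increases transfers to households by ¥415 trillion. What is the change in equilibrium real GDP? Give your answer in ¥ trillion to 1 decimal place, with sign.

MPC = 1 − MPS = 1 − 0.28 = 0.72.
The transfer change shifts disposable income by +¥415 trillion, so first-round consumption changes by c·ΔTR = 0.72 × (+¥415 trillion) = +¥298.8 trillion.
Expenditure multiplier = 1/(1 − MPC) = 1/(1 − 0.72) = 1/0.28 ≈ 3.571.
The transfer multiplier is c × k ≈ 2.571, so ΔY = k × (c·ΔTR) = (+¥298.8 trillion) / 0.28 ≈ +¥1,067.1 trillion.

+¥1,067.1 trillion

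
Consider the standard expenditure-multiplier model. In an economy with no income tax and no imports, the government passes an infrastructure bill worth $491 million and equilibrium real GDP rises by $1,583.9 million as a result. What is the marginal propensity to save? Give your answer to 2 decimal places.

0.31

Implied spending multiplier k = ΔY/ΔG = 1,583.9/491 ≈ 3.2259.
Since k = 1/(1 − MPC), MPC = 1 − 1/k = 1 − ΔG/ΔY = 1 − 491/1,583.9 ≈ 0.69.
MPS = 1 − MPC = 0.31.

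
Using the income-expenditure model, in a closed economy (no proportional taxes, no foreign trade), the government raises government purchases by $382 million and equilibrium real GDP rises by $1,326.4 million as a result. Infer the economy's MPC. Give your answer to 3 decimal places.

Implied spending multiplier k = ΔY/ΔG = 1,326.4/382 ≈ 3.4723.
Since k = 1/(1 − MPC), MPC = 1 − 1/k = 1 − ΔG/ΔY = 1 − 382/1,326.4 ≈ 0.712.

0.712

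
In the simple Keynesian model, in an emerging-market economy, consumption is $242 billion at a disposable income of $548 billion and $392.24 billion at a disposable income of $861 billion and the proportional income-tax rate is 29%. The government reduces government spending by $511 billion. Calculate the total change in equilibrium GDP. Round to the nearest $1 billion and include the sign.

MPC = ΔC/ΔYd = (392.24 − 242)/(861 − 548) = 150.24/313 = 0.48.
Expenditure multiplier = 1/(1 − c(1−t)) = 1/(1 − 0.48×0.71) = 1/0.6592 ≈ 1.517.
ΔY = k × ΔG = (−$511 billion) / 0.6592 ≈ −$775 billion.

−$775 billion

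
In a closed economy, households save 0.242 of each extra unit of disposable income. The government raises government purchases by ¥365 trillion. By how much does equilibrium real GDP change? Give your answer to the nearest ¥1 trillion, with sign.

MPC = 1 − MPS = 1 − 0.242 = 0.758.
Government-spending multiplier = 1/(1 − MPC) = 1/(1 − 0.758) = 1/0.242 ≈ 4.132.
ΔY = k × ΔG = (+¥365 trillion) / 0.242 ≈ +¥1,508 trillion.

+¥1,508 trillion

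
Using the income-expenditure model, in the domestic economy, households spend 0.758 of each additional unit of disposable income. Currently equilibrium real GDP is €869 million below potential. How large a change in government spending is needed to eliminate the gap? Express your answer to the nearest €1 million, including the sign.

+€210 million

Spending multiplier = 1/(1 − MPC) = 1/(1 − 0.758) = 1/0.242 ≈ 4.132.
Need ΔY = +€869 million, so ΔG = ΔY/k = (+€869 million) × 0.242 ≈ +€210 million.
The government should increase government spending by €210 million.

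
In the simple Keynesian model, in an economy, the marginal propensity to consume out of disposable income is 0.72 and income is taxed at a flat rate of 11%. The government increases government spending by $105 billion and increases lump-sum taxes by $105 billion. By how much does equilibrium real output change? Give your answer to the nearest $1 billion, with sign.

Expenditure multiplier = 1/(1 − c(1−t)) = 1/(1 − 0.72×0.89) = 1/0.3592 ≈ 2.784.
ΔG contributes k·ΔG = (+$105 billion) / 0.3592 ≈ +$292.3 billion.
ΔT of +$105 billion changes first-round spending by −c·ΔT = −$75.6 billion, contributing k·(−c·ΔT) = (−$75.6 billion) / 0.3592 ≈ −$210.5 billion.
Net ΔY = k(ΔG − c·ΔT) = (+$29.4 billion) / 0.3592 ≈ +$82 billion.

+$82 billion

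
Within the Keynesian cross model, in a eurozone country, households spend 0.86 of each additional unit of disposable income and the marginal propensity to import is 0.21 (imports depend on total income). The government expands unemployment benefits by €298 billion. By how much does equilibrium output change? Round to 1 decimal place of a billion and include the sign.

+€732.2 billion

The transfer change shifts disposable income by +€298 billion, so first-round consumption changes by c·ΔTR = 0.86 × (+€298 billion) = +€256.28 billion.
Expenditure multiplier = 1/(1 − c + m) = 1/(1 − 0.86 + 0.21) = 1/0.35 ≈ 2.857.
The transfer multiplier is c × k ≈ 2.457, so ΔY = k × (c·ΔTR) = (+€256.28 billion) / 0.35 ≈ +€732.2 billion.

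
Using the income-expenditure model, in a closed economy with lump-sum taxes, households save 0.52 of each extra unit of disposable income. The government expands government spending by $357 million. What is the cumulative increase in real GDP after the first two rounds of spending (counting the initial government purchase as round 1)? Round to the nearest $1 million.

MPC = 1 − MPS = 1 − 0.52 = 0.48.
Round 1 adds ΔG = $357 million; each later round is MPC = 0.48 times the previous.
After 2 rounds: 357 + 171.36 = ΔG·(1 − c^2)/(1 − c) = 357 × (1 − 0.2304)/0.52 ≈ $528 million.

$528 million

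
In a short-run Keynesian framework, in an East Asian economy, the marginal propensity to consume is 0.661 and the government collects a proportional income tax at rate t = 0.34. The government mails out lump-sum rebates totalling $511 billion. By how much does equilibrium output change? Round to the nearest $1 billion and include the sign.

A lump-sum tax change of −$511 billion shifts disposable income by +$511 billion; first-round consumption changes by −c × ΔT = −0.661 × (−$511 billion) = +$337.771 billion.
Expenditure multiplier = 1/(1 − c(1−t)) = 1/(1 − 0.661×0.66) = 1/0.56374 ≈ 1.774.
The tax multiplier is −c × k ≈ −1.173, so ΔY = k × (−c·ΔT) = (+$337.771 billion) / 0.56374 ≈ +$599 billion.

+$599 billion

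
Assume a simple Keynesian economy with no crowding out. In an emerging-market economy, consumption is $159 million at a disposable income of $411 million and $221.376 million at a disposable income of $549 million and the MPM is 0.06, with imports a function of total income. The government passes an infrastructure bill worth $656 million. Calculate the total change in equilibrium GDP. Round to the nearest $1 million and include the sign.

MPC = ΔC/ΔYd = (221.376 − 159)/(549 − 411) = 62.376/138 = 0.452.
Spending multiplier = 1/(1 − c + m) = 1/(1 − 0.452 + 0.06) = 1/0.608 ≈ 1.645.
ΔY = k × ΔG = (+$656 million) / 0.608 ≈ +$1,079 million.

+$1,079 million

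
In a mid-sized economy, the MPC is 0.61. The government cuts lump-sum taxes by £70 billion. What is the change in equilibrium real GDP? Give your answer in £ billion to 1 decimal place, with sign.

A lump-sum tax change of −£70 billion shifts disposable income by +£70 billion; first-round consumption changes by −c × ΔT = −0.61 × (−£70 billion) = +£42.7 billion.
Expenditure multiplier = 1/(1 − MPC) = 1/(1 − 0.61) = 1/0.39 ≈ 2.564.
The tax multiplier is −c × k ≈ −1.564, so ΔY = k × (−c·ΔT) = (+£42.7 billion) / 0.39 ≈ +£109.5 billion.

+£109.5 billion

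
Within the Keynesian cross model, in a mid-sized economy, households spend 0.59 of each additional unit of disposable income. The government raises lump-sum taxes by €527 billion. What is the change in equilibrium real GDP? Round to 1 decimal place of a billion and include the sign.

A lump-sum tax change of +€527 billion shifts disposable income by −€527 billion; first-round consumption changes by −c × ΔT = −0.59 × (+€527 billion) = −€310.93 billion.
Expenditure multiplier = 1/(1 − MPC) = 1/(1 − 0.59) = 1/0.41 ≈ 2.439.
The tax multiplier is −c × k ≈ −1.439, so ΔY = k × (−c·ΔT) = (−€310.93 billion) / 0.41 ≈ −€758.4 billion.

−€758.4 billion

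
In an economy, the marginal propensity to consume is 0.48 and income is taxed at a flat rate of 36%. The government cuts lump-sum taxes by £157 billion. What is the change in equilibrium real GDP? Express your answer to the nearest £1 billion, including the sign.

A lump-sum tax change of −£157 billion shifts disposable income by +£157 billion; first-round consumption changes by −c × ΔT = −0.48 × (−£157 billion) = +£75.36 billion.
Expenditure multiplier = 1/(1 − c(1−t)) = 1/(1 − 0.48×0.64) = 1/0.6928 ≈ 1.443.
The tax multiplier is −c × k ≈ −0.693, so ΔY = k × (−c·ΔT) = (+£75.36 billion) / 0.6928 ≈ +£109 billion.

+£109 billion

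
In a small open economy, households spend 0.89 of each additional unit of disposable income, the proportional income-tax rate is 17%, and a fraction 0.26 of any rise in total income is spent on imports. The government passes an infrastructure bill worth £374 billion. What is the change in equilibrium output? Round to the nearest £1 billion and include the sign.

Spending multiplier = 1/(1 − c(1−t) + m) = 1/(1 − 0.89×0.83 + 0.26) = 1/0.5213 ≈ 1.918.
ΔY = k × ΔG = (+£374 billion) / 0.5213 ≈ +£717 billion.

+£717 billion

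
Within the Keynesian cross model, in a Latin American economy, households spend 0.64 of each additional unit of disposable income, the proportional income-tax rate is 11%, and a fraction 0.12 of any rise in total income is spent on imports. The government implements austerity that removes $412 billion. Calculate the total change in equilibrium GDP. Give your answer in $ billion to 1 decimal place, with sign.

Government-spending multiplier = 1/(1 − c(1−t) + m) = 1/(1 − 0.64×0.89 + 0.12) = 1/0.5504 ≈ 1.817.
ΔY = k × ΔG = (−$412 billion) / 0.5504 ≈ −$748.5 billion.

−$748.5 billion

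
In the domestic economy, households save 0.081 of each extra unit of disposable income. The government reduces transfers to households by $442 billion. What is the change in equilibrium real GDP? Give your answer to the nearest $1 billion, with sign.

−$5,015 billion

MPC = 1 − MPS = 1 − 0.081 = 0.919.
The transfer change shifts disposable income by −$442 billion, so first-round consumption changes by c·ΔTR = 0.919 × (−$442 billion) = −$406.198 billion.
Expenditure multiplier = 1/(1 − MPC) = 1/(1 − 0.919) = 1/0.081 ≈ 12.346.
The transfer multiplier is c × k ≈ 11.346, so ΔY = k × (c·ΔTR) = (−$406.198 billion) / 0.081 ≈ −$5,015 billion.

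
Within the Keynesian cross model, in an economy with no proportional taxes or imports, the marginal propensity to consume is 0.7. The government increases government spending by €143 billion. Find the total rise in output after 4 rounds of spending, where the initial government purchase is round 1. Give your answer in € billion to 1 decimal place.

Round 1 adds ΔG = €143 billion; each later round is MPC = 0.7 times the previous.
After 4 rounds: 143 + 100.1 + 70.07 + 49.049 = ΔG·(1 − c^4)/(1 − c) = 143 × (1 − 0.2401)/0.3 ≈ €362.2 billion.

€362.2 billion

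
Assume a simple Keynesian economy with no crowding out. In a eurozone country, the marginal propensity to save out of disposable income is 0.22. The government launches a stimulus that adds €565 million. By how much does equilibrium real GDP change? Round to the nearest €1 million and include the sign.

+€2,568 million

MPC = 1 − MPS = 1 − 0.22 = 0.78.
Expenditure multiplier = 1/(1 − MPC) = 1/(1 − 0.78) = 1/0.22 ≈ 4.545.
ΔY = k × ΔG = (+€565 million) / 0.22 ≈ +€2,568 million.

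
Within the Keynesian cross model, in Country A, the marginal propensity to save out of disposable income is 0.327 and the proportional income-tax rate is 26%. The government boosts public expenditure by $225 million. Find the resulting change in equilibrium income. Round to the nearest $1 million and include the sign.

+$448 million

MPC = 1 − MPS = 1 − 0.327 = 0.673.
Spending multiplier = 1/(1 − c(1−t)) = 1/(1 − 0.673×0.74) = 1/0.50198 ≈ 1.992.
ΔY = k × ΔG = (+$225 million) / 0.50198 ≈ +$448 million.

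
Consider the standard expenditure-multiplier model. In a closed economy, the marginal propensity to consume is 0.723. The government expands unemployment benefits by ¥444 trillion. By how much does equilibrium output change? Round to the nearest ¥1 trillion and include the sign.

+¥1,159 trillion

The transfer change shifts disposable income by +¥444 trillion, so first-round consumption changes by c·ΔTR = 0.723 × (+¥444 trillion) = +¥321.012 trillion.
Expenditure multiplier = 1/(1 − MPC) = 1/(1 − 0.723) = 1/0.277 ≈ 3.61.
The transfer multiplier is c × k ≈ 2.61, so ΔY = k × (c·ΔTR) = (+¥321.012 trillion) / 0.277 ≈ +¥1,159 trillion.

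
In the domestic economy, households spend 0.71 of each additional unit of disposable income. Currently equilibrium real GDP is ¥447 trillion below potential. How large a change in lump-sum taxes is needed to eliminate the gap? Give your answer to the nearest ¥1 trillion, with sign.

Spending multiplier = 1/(1 − MPC) = 1/(1 − 0.71) = 1/0.29 ≈ 3.448.
Tax multiplier = −c·k = −0.71/0.29 ≈ −2.448. Need ΔY = +¥447 trillion, so ΔT = ΔY/(−c·k) = −(+¥447 trillion) × 0.29 / 0.71 ≈ −¥183 trillion.
The government should cut lump-sum taxes by ¥183 trillion.

−¥183 trillion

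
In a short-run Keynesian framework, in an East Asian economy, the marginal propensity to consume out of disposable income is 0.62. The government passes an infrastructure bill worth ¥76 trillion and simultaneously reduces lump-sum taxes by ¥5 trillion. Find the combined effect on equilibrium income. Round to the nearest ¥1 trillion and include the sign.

+¥208 trillion

Expenditure multiplier = 1/(1 − MPC) = 1/(1 − 0.62) = 1/0.38 ≈ 2.632.
ΔG contributes k·ΔG = (+¥76 trillion) / 0.38 = +¥200 trillion.
ΔT of −¥5 trillion changes first-round spending by −c·ΔT = +¥3.1 trillion, contributing k·(−c·ΔT) = (+¥3.1 trillion) / 0.38 ≈ +¥8.2 trillion.
Net ΔY = k(ΔG − c·ΔT) = (+¥79.1 trillion) / 0.38 ≈ +¥208 trillion.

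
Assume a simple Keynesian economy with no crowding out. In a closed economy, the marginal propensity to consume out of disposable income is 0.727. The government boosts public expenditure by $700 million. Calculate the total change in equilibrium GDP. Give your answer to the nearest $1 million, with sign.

Spending multiplier = 1/(1 − MPC) = 1/(1 − 0.727) = 1/0.273 ≈ 3.663.
ΔY = k × ΔG = (+$700 million) / 0.273 ≈ +$2,564 million.

+$2,564 million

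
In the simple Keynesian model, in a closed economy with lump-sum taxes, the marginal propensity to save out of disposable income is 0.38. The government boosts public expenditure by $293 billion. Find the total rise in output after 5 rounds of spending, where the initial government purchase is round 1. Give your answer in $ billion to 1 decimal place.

MPC = 1 − MPS = 1 − 0.38 = 0.62.
Round 1 adds ΔG = $293 billion; each later round is MPC = 0.62 times the previous.
After 5 rounds: 293 + 181.66 + 112.6292 + 69.830104 + 43.29466448 = ΔG·(1 − c^5)/(1 − c) = 293 × (1 − 0.0916132832)/0.38 ≈ $700.4 billion.

$700.4 billion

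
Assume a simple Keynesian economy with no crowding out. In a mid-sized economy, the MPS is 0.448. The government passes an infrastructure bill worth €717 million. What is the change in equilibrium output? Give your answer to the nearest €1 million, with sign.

+€1,600 million

MPC = 1 − MPS = 1 − 0.448 = 0.552.
Expenditure multiplier = 1/(1 − MPC) = 1/(1 − 0.552) = 1/0.448 ≈ 2.232.
ΔY = k × ΔG = (+€717 million) / 0.448 ≈ +€1,600 million.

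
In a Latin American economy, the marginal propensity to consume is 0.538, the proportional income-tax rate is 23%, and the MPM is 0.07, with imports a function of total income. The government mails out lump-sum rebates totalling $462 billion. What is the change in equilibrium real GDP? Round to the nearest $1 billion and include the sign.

A lump-sum tax change of −$462 billion shifts disposable income by +$462 billion; first-round consumption changes by −c × ΔT = −0.538 × (−$462 billion) = +$248.556 billion.
Expenditure multiplier = 1/(1 − c(1−t) + m) = 1/(1 − 0.538×0.77 + 0.07) = 1/0.65574 ≈ 1.525.
The tax multiplier is −c × k ≈ −0.82, so ΔY = k × (−c·ΔT) = (+$248.556 billion) / 0.65574 ≈ +$379 billion.

+$379 billion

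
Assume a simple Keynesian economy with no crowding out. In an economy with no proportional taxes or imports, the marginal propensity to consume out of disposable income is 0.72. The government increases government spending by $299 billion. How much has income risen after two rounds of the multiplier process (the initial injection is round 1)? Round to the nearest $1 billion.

Round 1 adds ΔG = $299 billion; each later round is MPC = 0.72 times the previous.
After 2 rounds: 299 + 215.28 = ΔG·(1 − c^2)/(1 − c) = 299 × (1 − 0.5184)/0.28 ≈ $514 billion.

$514 billion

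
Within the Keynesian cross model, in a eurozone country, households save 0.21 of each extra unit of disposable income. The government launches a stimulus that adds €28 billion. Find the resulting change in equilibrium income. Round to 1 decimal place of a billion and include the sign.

MPC = 1 − MPS = 1 − 0.21 = 0.79.
Government-spending multiplier = 1/(1 − MPC) = 1/(1 − 0.79) = 1/0.21 ≈ 4.762.
ΔY = k × ΔG = (+€28 billion) / 0.21 ≈ +€133.3 billion.

+€133.3 billion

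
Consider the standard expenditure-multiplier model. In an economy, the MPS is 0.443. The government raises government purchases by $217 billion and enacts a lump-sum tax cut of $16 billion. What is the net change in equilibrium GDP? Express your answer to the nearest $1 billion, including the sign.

+$510 billion

MPC = 1 − MPS = 1 − 0.443 = 0.557.
Expenditure multiplier = 1/(1 − MPC) = 1/(1 − 0.557) = 1/0.443 ≈ 2.257.
ΔG contributes k·ΔG = (+$217 billion) / 0.443 ≈ +$489.8 billion.
ΔT of −$16 billion changes first-round spending by −c·ΔT = +$8.912 billion, contributing k·(−c·ΔT) = (+$8.912 billion) / 0.443 ≈ +$20.1 billion.
Net ΔY = k(ΔG − c·ΔT) = (+$225.912 billion) / 0.443 ≈ +$510 billion.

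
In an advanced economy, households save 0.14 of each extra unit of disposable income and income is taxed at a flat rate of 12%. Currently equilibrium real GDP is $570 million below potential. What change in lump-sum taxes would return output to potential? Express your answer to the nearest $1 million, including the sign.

MPC = 1 − MPS = 1 − 0.14 = 0.86.
Spending multiplier = 1/(1 − c(1−t)) = 1/(1 − 0.86×0.88) = 1/0.2432 ≈ 4.112.
Tax multiplier = −c·k = −0.86/0.2432 ≈ −3.536. Need ΔY = +$570 million, so ΔT = ΔY/(−c·k) = −(+$570 million) × 0.2432 / 0.86 ≈ −$161 million.
The government should cut lump-sum taxes by $161 million.

−$161 million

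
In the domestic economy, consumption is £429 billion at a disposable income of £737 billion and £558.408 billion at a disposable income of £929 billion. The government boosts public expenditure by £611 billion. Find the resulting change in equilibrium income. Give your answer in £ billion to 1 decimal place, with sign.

+£1,874.2 billion

MPC = ΔC/ΔYd = (558.408 − 429)/(929 − 737) = 129.408/192 = 0.674.
Expenditure multiplier = 1/(1 − MPC) = 1/(1 − 0.674) = 1/0.326 ≈ 3.067.
ΔY = k × ΔG = (+£611 billion) / 0.326 ≈ +£1,874.2 billion.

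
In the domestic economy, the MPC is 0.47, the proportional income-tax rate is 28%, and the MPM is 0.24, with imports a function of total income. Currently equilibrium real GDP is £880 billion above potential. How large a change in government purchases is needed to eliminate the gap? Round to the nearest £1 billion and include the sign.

Spending multiplier = 1/(1 − c(1−t) + m) = 1/(1 − 0.47×0.72 + 0.24) = 1/0.9016 ≈ 1.109.
Need ΔY = −£880 billion, so ΔG = ΔY/k = (−£880 billion) × 0.9016 ≈ −£793 billion.
The government should cut government purchases by £793 billion.

−£793 billion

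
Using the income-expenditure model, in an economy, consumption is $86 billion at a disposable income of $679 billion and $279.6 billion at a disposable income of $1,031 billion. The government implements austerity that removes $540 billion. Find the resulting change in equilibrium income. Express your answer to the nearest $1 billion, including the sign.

MPC = ΔC/ΔYd = (279.6 − 86)/(1,031 − 679) = 193.6/352 = 0.55.
Expenditure multiplier = 1/(1 − MPC) = 1/(1 − 0.55) = 1/0.45 ≈ 2.222.
ΔY = k × ΔG = (−$540 billion) / 0.45 = −$1,200 billion.

−$1,200 billion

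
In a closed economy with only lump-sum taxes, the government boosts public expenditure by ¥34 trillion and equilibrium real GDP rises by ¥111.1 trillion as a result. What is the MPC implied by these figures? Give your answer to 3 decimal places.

0.694

Implied spending multiplier k = ΔY/ΔG = 111.1/34 ≈ 3.2676.
Since k = 1/(1 − MPC), MPC = 1 − 1/k = 1 − ΔG/ΔY = 1 − 34/111.1 ≈ 0.694.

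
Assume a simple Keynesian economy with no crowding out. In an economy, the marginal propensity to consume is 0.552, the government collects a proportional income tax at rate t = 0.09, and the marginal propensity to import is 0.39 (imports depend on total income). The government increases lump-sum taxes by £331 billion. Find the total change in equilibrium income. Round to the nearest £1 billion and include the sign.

−£206 billion

A lump-sum tax change of +£331 billion shifts disposable income by −£331 billion; first-round consumption changes by −c × ΔT = −0.552 × (+£331 billion) = −£182.712 billion.
Expenditure multiplier = 1/(1 − c(1−t) + m) = 1/(1 − 0.552×0.91 + 0.39) = 1/0.88768 ≈ 1.127.
The tax multiplier is −c × k ≈ −0.622, so ΔY = k × (−c·ΔT) = (−£182.712 billion) / 0.88768 ≈ −£206 billion.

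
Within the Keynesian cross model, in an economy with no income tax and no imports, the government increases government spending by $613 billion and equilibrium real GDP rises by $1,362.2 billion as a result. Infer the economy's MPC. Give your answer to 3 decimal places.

Implied spending multiplier k = ΔY/ΔG = 1,362.2/613 ≈ 2.2222.
Since k = 1/(1 − MPC), MPC = 1 − 1/k = 1 − ΔG/ΔY = 1 − 613/1,362.2 ≈ 0.550.

0.550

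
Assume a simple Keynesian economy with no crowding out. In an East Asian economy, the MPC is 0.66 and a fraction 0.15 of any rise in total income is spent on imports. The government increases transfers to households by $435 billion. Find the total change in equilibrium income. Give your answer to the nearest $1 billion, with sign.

+$586 billion

The transfer change shifts disposable income by +$435 billion, so first-round consumption changes by c·ΔTR = 0.66 × (+$435 billion) = +$287.1 billion.
Expenditure multiplier = 1/(1 − c + m) = 1/(1 − 0.66 + 0.15) = 1/0.49 ≈ 2.041.
The transfer multiplier is c × k ≈ 1.347, so ΔY = k × (c·ΔTR) = (+$287.1 billion) / 0.49 ≈ +$586 billion.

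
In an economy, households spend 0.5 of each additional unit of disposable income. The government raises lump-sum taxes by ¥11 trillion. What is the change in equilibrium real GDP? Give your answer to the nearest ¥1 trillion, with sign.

A lump-sum tax change of +¥11 trillion shifts disposable income by −¥11 trillion; first-round consumption changes by −c × ΔT = −0.5 × (+¥11 trillion) = −¥5.5 trillion.
Expenditure multiplier = 1/(1 − MPC) = 1/(1 − 0.5) = 1/0.5 = 2.
The tax multiplier is −c × k = −1, so ΔY = k × (−c·ΔT) = (−¥5.5 trillion) / 0.5 = −¥11 trillion.

−¥11 trillion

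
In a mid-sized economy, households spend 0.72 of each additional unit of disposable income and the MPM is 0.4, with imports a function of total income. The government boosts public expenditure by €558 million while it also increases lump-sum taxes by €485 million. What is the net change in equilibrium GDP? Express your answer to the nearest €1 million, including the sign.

+€307 million

Expenditure multiplier = 1/(1 − c + m) = 1/(1 − 0.72 + 0.4) = 1/0.68 ≈ 1.471.
ΔG contributes k·ΔG = (+€558 million) / 0.68 ≈ +€820.6 million.
ΔT of +€485 million changes first-round spending by −c·ΔT = −€349.2 million, contributing k·(−c·ΔT) = (−€349.2 million) / 0.68 ≈ −€513.5 million.
Net ΔY = k(ΔG − c·ΔT) = (+€208.8 million) / 0.68 ≈ +€307 million.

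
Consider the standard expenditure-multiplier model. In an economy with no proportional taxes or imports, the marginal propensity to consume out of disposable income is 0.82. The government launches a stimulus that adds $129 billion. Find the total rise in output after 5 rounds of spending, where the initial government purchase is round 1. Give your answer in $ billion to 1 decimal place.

$451.0 billion

Round 1 adds ΔG = $129 billion; each later round is MPC = 0.82 times the previous.
After 5 rounds: 129 + 105.78 + 86.7396 + 71.126472 + 58.32370704 = ΔG·(1 − c^5)/(1 − c) = 129 × (1 − 0.3707398432)/0.18 ≈ $451 billion.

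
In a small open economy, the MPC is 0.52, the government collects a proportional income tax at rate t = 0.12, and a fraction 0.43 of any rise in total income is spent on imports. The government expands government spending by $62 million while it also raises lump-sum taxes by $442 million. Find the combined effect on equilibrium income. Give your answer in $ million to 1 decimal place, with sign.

−$172.6 million

Expenditure multiplier = 1/(1 − c(1−t) + m) = 1/(1 − 0.52×0.88 + 0.43) = 1/0.9724 ≈ 1.028.
ΔG contributes k·ΔG = (+$62 million) / 0.9724 ≈ +$63.8 million.
ΔT of +$442 million changes first-round spending by −c·ΔT = −$229.84 million, contributing k·(−c·ΔT) = (−$229.84 million) / 0.9724 ≈ −$236.4 million.
Net ΔY = k(ΔG − c·ΔT) = (−$167.84 million) / 0.9724 ≈ −$172.6 million.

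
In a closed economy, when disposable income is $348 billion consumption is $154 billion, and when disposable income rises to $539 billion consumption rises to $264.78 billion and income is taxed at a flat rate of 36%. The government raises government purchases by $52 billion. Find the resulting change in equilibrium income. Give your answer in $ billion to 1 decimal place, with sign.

+$82.7 billion

MPC = ΔC/ΔYd = (264.78 − 154)/(539 − 348) = 110.78/191 = 0.58.
Expenditure multiplier = 1/(1 − c(1−t)) = 1/(1 − 0.58×0.64) = 1/0.6288 ≈ 1.59.
ΔY = k × ΔG = (+$52 billion) / 0.6288 ≈ +$82.7 billion.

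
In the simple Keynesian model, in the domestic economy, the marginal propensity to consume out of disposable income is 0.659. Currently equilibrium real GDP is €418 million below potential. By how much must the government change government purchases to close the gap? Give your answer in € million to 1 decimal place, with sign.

Spending multiplier = 1/(1 − MPC) = 1/(1 − 0.659) = 1/0.341 ≈ 2.933.
Need ΔY = +€418 million, so ΔG = ΔY/k = (+€418 million) × 0.341 ≈ +€142.5 million.
The government should increase government purchases by €142.5 million.

+€142.5 million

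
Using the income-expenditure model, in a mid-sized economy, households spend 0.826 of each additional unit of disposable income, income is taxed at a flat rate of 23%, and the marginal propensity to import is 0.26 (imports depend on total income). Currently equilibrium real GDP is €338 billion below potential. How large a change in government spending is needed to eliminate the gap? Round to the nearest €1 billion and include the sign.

Spending multiplier = 1/(1 − c(1−t) + m) = 1/(1 − 0.826×0.77 + 0.26) = 1/0.62398 ≈ 1.603.
Need ΔY = +€338 billion, so ΔG = ΔY/k = (+€338 billion) × 0.62398 ≈ +€211 billion.
The government should increase government spending by €211 billion.

+€211 billion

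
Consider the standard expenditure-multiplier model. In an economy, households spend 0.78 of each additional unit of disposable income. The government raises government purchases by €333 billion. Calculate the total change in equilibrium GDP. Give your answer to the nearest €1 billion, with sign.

Government-spending multiplier = 1/(1 − MPC) = 1/(1 − 0.78) = 1/0.22 ≈ 4.545.
ΔY = k × ΔG = (+€333 billion) / 0.22 ≈ +€1,514 billion.

+€1,514 billion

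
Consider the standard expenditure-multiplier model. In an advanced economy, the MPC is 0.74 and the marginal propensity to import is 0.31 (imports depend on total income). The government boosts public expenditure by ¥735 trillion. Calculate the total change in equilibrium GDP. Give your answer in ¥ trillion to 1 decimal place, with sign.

Expenditure multiplier = 1/(1 − c + m) = 1/(1 − 0.74 + 0.31) = 1/0.57 ≈ 1.754.
ΔY = k × ΔG = (+¥735 trillion) / 0.57 ≈ +¥1,289.5 trillion.

+¥1,289.5 trillion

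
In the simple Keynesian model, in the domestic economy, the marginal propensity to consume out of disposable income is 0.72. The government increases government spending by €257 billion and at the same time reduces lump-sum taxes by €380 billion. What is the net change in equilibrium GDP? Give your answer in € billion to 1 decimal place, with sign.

Expenditure multiplier = 1/(1 − MPC) = 1/(1 − 0.72) = 1/0.28 ≈ 3.571.
ΔG contributes k·ΔG = (+€257 billion) / 0.28 ≈ +€917.9 billion.
ΔT of −€380 billion changes first-round spending by −c·ΔT = +€273.6 billion, contributing k·(−c·ΔT) = (+€273.6 billion) / 0.28 ≈ +€977.1 billion.
Net ΔY = k(ΔG − c·ΔT) = (+€530.6 billion) / 0.28 = +€1,895 billion.

+€1,895.0 billion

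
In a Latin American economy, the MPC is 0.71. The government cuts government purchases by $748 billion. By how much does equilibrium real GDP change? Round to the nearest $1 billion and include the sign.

−$2,579 billion

Spending multiplier = 1/(1 − MPC) = 1/(1 − 0.71) = 1/0.29 ≈ 3.448.
ΔY = k × ΔG = (−$748 billion) / 0.29 ≈ −$2,579 billion.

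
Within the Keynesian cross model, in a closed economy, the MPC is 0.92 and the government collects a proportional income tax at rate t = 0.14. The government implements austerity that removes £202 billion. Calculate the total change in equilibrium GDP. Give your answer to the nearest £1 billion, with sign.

Expenditure multiplier = 1/(1 − c(1−t)) = 1/(1 − 0.92×0.86) = 1/0.2088 ≈ 4.789.
ΔY = k × ΔG = (−£202 billion) / 0.2088 ≈ −£967 billion.

−£967 billion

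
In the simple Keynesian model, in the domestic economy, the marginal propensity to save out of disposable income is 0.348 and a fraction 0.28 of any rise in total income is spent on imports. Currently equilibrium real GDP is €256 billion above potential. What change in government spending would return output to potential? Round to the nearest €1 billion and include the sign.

−€161 billion

MPC = 1 − MPS = 1 − 0.348 = 0.652.
Spending multiplier = 1/(1 − c + m) = 1/(1 − 0.652 + 0.28) = 1/0.628 ≈ 1.592.
Need ΔY = −€256 billion, so ΔG = ΔY/k = (−€256 billion) × 0.628 ≈ −€161 billion.
The government should cut government spending by €161 billion.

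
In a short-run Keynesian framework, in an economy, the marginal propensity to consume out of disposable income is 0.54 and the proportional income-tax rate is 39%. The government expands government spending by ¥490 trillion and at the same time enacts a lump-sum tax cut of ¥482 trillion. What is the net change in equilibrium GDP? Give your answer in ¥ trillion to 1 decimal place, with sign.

+¥1,118.8 trillion

Expenditure multiplier = 1/(1 − c(1−t)) = 1/(1 − 0.54×0.61) = 1/0.6706 ≈ 1.491.
ΔG contributes k·ΔG = (+¥490 trillion) / 0.6706 ≈ +¥730.7 trillion.
ΔT of −¥482 trillion changes first-round spending by −c·ΔT = +¥260.28 trillion, contributing k·(−c·ΔT) = (+¥260.28 trillion) / 0.6706 ≈ +¥388.1 trillion.
Net ΔY = k(ΔG − c·ΔT) = (+¥750.28 trillion) / 0.6706 ≈ +¥1,118.8 trillion.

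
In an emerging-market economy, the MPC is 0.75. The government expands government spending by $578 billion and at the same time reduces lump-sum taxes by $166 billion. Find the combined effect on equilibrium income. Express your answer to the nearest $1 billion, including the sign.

Expenditure multiplier = 1/(1 − MPC) = 1/(1 − 0.75) = 1/0.25 = 4.
ΔG contributes k·ΔG = (+$578 billion) / 0.25 = +$2,312 billion.
ΔT of −$166 billion changes first-round spending by −c·ΔT = +$124.5 billion, contributing k·(−c·ΔT) = (+$124.5 billion) / 0.25 = +$498 billion.
Net ΔY = k(ΔG − c·ΔT) = (+$702.5 billion) / 0.25 = +$2,810 billion.

+$2,810 billion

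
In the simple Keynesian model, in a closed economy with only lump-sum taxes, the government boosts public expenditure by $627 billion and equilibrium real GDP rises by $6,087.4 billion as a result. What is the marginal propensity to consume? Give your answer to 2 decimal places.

Implied spending multiplier k = ΔY/ΔG = 6,087.4/627 ≈ 9.7088.
Since k = 1/(1 − MPC), MPC = 1 − 1/k = 1 − ΔG/ΔY = 1 − 627/6,087.4 ≈ 0.90.

0.90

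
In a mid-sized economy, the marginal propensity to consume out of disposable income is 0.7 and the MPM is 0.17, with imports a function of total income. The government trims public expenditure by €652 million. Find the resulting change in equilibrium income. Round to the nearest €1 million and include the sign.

−€1,387 million

Government-spending multiplier = 1/(1 − c + m) = 1/(1 − 0.7 + 0.17) = 1/0.47 ≈ 2.128.
ΔY = k × ΔG = (−€652 million) / 0.47 ≈ −€1,387 million.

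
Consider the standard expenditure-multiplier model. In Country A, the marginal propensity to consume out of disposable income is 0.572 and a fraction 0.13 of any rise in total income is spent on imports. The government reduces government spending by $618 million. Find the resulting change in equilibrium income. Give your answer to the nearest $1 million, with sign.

Expenditure multiplier = 1/(1 − c + m) = 1/(1 − 0.572 + 0.13) = 1/0.558 ≈ 1.792.
ΔY = k × ΔG = (−$618 million) / 0.558 ≈ −$1,108 million.

−$1,108 million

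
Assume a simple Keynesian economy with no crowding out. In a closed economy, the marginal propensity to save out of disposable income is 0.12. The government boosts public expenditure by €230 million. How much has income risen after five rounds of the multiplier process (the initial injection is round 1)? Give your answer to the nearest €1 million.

MPC = 1 − MPS = 1 − 0.12 = 0.88.
Round 1 adds ΔG = €230 million; each later round is MPC = 0.88 times the previous.
After 5 rounds: 230 + 202.4 + 178.112 + 156.73856 + 137.9299328 = ΔG·(1 − c^5)/(1 − c) = 230 × (1 − 0.5277319168)/0.12 ≈ €905 million.

€905 million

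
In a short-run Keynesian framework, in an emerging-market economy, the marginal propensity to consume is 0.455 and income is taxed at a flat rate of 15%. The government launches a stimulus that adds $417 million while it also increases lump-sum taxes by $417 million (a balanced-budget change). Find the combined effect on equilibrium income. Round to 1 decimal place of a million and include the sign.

+$370.6 million

Expenditure multiplier = 1/(1 − c(1−t)) = 1/(1 − 0.455×0.85) = 1/0.61325 ≈ 1.631.
ΔG contributes k·ΔG = (+$417 million) / 0.61325 ≈ +$680 million.
ΔT of +$417 million changes first-round spending by −c·ΔT = −$189.735 million, contributing k·(−c·ΔT) = (−$189.735 million) / 0.61325 ≈ −$309.4 million.
Net ΔY = k(ΔG − c·ΔT) = (+$227.265 million) / 0.61325 ≈ +$370.6 million.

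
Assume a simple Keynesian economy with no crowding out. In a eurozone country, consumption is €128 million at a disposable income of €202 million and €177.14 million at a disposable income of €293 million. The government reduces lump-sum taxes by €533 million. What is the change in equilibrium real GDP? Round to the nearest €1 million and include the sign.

MPC = ΔC/ΔYd = (177.14 − 128)/(293 − 202) = 49.14/91 = 0.54.
A lump-sum tax change of −€533 million shifts disposable income by +€533 million; first-round consumption changes by −c × ΔT = −0.54 × (−€533 million) = +€287.82 million.
Expenditure multiplier = 1/(1 − MPC) = 1/(1 − 0.54) = 1/0.46 ≈ 2.174.
The tax multiplier is −c × k ≈ −1.174, so ΔY = k × (−c·ΔT) = (+€287.82 million) / 0.46 ≈ +€626 million.

+€626 million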